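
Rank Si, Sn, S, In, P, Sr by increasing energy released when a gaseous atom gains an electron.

Si is in period 3, group 14; P is in period 3, group 15; S is in period 3, group 16; Sr is in period 5, group 2; In is in period 5, group 13; Sn is in period 5, group 14.
Electron affinity generally becomes more exothermic across a period toward the halogens and less exothermic down a group.
Neither a single period nor a single group — weigh both effects.
In > Sr: both are in period 5; the period trend gives In the larger value.
P > In: relative to In, both the across-period and down-group shifts push P's electron affinity up.
Sn > P: this pair runs against the simple trend — see the exception note.
Si > Sn: Si sits above Sn in group 14, so the down-group effect alone puts Si higher.
S > Si: S lies to the right of Si in period 3, so the across-period effect alone puts S higher.
Note the exception: Sn has a higher electron affinity than P, contrary to the simple trend — adding an electron to P's half-filled np³ subshell costs electron-pairing energy.
Note the exception: Si has a higher electron affinity than P, contrary to the simple trend — adding an electron to P's half-filled 3p³ is unfavourable, so Si (3p²) has the more exothermic EA.
Tabulated electron affinity (kJ/mol): Si 134, P 72, S 200, Sr 5, In 29, Sn 107.
So from lowest to highest: Sr < In < P < Sn < Si < S.

Sr < In < P < Sn < Si < S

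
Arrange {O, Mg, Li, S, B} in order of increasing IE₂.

Mg, S, B, O, Li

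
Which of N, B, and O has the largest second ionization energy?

The second ionization energy removes an electron from the +1 ion. For each element: N⁺ still has 4 valence electrons; B⁺ still has 2 valence electrons; O⁺ still has 5 valence electrons.
All are still removing valence electrons, so compare the +1 ions as you would atoms: IE_2 generally rises across a period (higher Z_eff) and falls down a group (larger shell), subject to the usual subshell exceptions.
Valence configurations: N⁺ [He]2s²2p², B⁺ [He]2s², O⁺ [He]2s²2p³.
The numbers (kJ/mol): N 2856, B 2427, O 3388.
Putting it together, IE_2: B < N < O.

O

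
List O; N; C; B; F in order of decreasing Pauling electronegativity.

F, O, N, C, B

B is in period 2, group 13; C is in period 2, group 14; N is in period 2, group 15; O is in period 2, group 16; F is in period 2, group 17.
Electronegativity increases across a period and decreases down a group, tracking effective nuclear charge and atomic size.
All lie in period 2, so electronegativity increases left to right.
So from highest to lowest: F > O > N > C > B.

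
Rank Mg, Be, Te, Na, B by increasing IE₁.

Na, Mg, B, Te, Be

Be is in period 2, group 2; B is in period 2, group 13; Na is in period 3, group 1; Mg is in period 3, group 2; Te is in period 5, group 16.
IE₁ increases left→right with effective nuclear charge and decreases top→bottom as the valence shell moves farther out.
Neither a single period nor a single group — weigh both effects.
Mg > Na: Mg lies to the right of Na in period 3, so the across-period effect alone puts Mg higher.
B > Mg: both effects reinforce here, so B is clearly the higher of the two.
Te > B: the two effects oppose for this pair; the across-period effect wins (869 vs 801 kJ/mol).
Be > Te: the two effects oppose for this pair; the down-group effect wins (900 vs 869 kJ/mol).
Note the exception: Be has a higher first ionization energy than B, contrary to the simple trend — removing B's lone 2p electron is easier than breaking Be's filled 2s².
Approximate values (kJ/mol): Be 900, B 801, Na 496, Mg 738, Te 869.
So from lowest to highest: Na < Mg < B < Te < Be.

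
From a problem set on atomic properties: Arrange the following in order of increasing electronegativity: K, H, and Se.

H is in period 1, group 1; K is in period 4, group 1; Se is in period 4, group 16.
Electronegativity increases across a period and decreases down a group, tracking effective nuclear charge and atomic size.
Here both period and group differ, so the two effects have to be weighed against each other.
H > K: they share group 1; the group trend gives H the larger value.
Se > H: period and group pull opposite ways; the across-period shift dominates (2.55 vs 2.20).
For reference (Pauling): H 2.20, K 0.82, Se 2.55.
So from lowest to highest: K < H < Se.

K < H < Se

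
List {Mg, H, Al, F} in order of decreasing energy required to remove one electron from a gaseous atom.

IE₁ increases left→right with effective nuclear charge and decreases top→bottom as the valence shell moves farther out.
These span different periods and groups, so the two trends combine.
Mg > Al: this pair runs against the simple trend — see the exception note.
H > Mg: the two effects oppose for this pair; the down-group effect wins (1312 vs 738 kJ/mol).
F > H: period and group pull opposite ways; the across-period shift dominates (1681 vs 1312 kJ/mol).
Note the exception: Mg has a higher first ionization energy than Al, contrary to the simple trend — Al's single 3p electron is easier to remove than one from Mg's filled 3s².
For reference (kJ/mol): H 1312, F 1681, Mg 738, Al 578.
So from highest to lowest: F > H > Mg > Al.

F > H > Mg > Al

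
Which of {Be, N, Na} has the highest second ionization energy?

Consider each +1 ion: Be⁺ still has 1 valence electron; N⁺ still has 4 valence electrons; Na⁺ is the bare [Ne] core.
Core electrons are held far more tightly than valence electrons, so Na tops the IE_2 order.
Valence configurations: Be⁺ [He]2s¹, N⁺ [He]2s²2p².
Tabulated IE_2 (kJ/mol): Be 1757, N 2856, Na 4562.
Putting it together, IE_2: Be < N < Na.

Na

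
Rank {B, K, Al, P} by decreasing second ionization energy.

After 1 electron has been removed, what remains? B⁺ still has 2 valence electrons; K⁺ is the bare [Ar] core; Al⁺ still has 2 valence electrons; P⁺ still has 4 valence electrons.
Pulling an electron out of a noble-gas core costs far more than removing a remaining valence electron, so K sits at the high end of IE_2.
Valence configurations: B⁺ [He]2s², Al⁺ [Ne]3s², P⁺ [Ne]3s²3p².
Tabulated IE_2 (kJ/mol): B 2427, K 3052, Al 1817, P 1907.
Putting it together, IE_2: Al < P < B < K.

K, B, P, Al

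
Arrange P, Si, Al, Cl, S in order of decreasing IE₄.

Al > Cl > P > S > Si

Consider each +3 ion: P³⁺ still has 2 valence electrons; Si³⁺ still has 1 valence electron; Al³⁺ is the bare [Ne] core; Cl³⁺ still has 4 valence electrons; S³⁺ still has 3 valence electrons.
Pulling an electron out of a noble-gas core costs far more than removing a remaining valence electron, so Al sits at the high end of IE_4.
Valence configurations: P³⁺ [Ne]3s², Si³⁺ [Ne]3s¹, Cl³⁺ [Ne]3s²3p², S³⁺ [Ne]3s²3p¹.
S³⁺ loses a lone 3p electron whereas P³⁺ must break into a filled 3s² pair, so IE_4(P) > IE_4(S) even though S has the higher nuclear charge.
The numbers (kJ/mol): P 4964, Si 4356, Al 11577, Cl 5159, S 4556.
Putting it together, IE_4: Si < S < P < Cl < Al.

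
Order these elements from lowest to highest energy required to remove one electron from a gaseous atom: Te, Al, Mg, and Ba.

Mg is in period 3, group 2; Al is in period 3, group 13; Te is in period 5, group 16; Ba is in period 6, group 2.
First ionization energy rises across a period (greater Z_eff holds electrons more tightly) and falls down a group (valence electrons are farther from the nucleus).
These span different periods and groups, so the two trends combine.
Al > Ba: relative to Ba, both the across-period and down-group shifts push Al's first ionization energy up.
Mg > Al: this pair runs against the simple trend — see the exception note.
Te > Mg: the two effects oppose for this pair; the across-period effect wins (869 vs 738 kJ/mol).
Note the exception: Mg has a higher first ionization energy than Al, contrary to the simple trend — Al's single 3p electron is easier to remove than one from Mg's filled 3s².
For reference (kJ/mol): Mg 738, Al 578, Te 869, Ba 503.
So from lowest to highest: Ba < Al < Mg < Te.

Ba < Al < Mg < Te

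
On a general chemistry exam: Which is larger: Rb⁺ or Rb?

Rb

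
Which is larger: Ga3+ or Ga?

Ga

Forming Ga3+ removes 3 electrons from Ga. Fewer electrons for the same nuclear charge means less shielding and a higher Z_eff on the remaining electrons, and for main-group metals the entire outer shell is lost.
A cation is smaller than its parent atom: Ga3+ < Ga.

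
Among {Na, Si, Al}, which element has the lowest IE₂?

IE_2 is the cost of taking one more electron from the +1 cation: Na⁺ is the bare [Ne] core; Si⁺ still has 3 valence electrons; Al⁺ still has 2 valence electrons.
Core electrons are held far more tightly than valence electrons, so Na tops the IE_2 order.
Valence configurations: Si⁺ [Ne]3s²3p¹, Al⁺ [Ne]3s².
Si⁺ loses a lone 3p electron whereas Al⁺ must break into a filled 3s² pair, so IE_2(Al) > IE_2(Si) even though Si has the higher nuclear charge.
Approximate IE_2 values (kJ/mol): Na 4562, Si 1577, Al 1817.
Hence IE_2: Si < Al < Na.

Si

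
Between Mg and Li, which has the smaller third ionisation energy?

IE_3 is the cost of taking one more electron from the +2 cation: Mg²⁺ is the bare [Ne] core; Li²⁺ is already 1 electron into the core.
All of these are removing an electron from a noble-gas core or deeper; the smaller core (lower principal quantum number) is held far more tightly, and within a period the higher nuclear charge binds the same core more tightly.
Approximate IE_3 values (kJ/mol): Mg 7733, Li 11815.
Hence IE_3: Mg < Li.

Mg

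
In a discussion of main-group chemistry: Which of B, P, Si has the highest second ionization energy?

Consider each +1 ion: B⁺ still has 2 valence electrons; P⁺ still has 4 valence electrons; Si⁺ still has 3 valence electrons.
All are still removing valence electrons, so compare the +1 ions as you would atoms: IE_2 generally rises across a period (higher Z_eff) and falls down a group (larger shell), subject to the usual subshell exceptions.
Valence configurations: B⁺ [He]2s², P⁺ [Ne]3s²3p², Si⁺ [Ne]3s²3p¹.
The numbers (kJ/mol): B 2427, P 1907, Si 1577.
Overall IE_2 order: Si < P < B.

B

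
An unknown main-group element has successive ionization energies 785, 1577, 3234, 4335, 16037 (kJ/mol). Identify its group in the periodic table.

Group 14

Look for the largest jump between consecutive ionization energies: IE5/IE4 ≈ 3.7, far larger than any earlier ratio.
That jump marks the point where a core electron is being removed. So the atom has 4 valence electrons.
A main-group element with 4 valence electrons is in group 14.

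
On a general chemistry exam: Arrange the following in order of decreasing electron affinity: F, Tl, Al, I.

Atoms with high Z_eff and room in the valence shell (especially the halogens) have the most exothermic electron affinities.
These span different periods and groups, so the two trends combine.
Al > Tl: they share group 13; the group trend gives Al the larger value.
I > Al: period and group pull opposite ways; the across-period shift dominates (295 vs 42 kJ/mol).
F > I: F sits above I in group 17, so the down-group effect alone puts F higher.
Approximate values (kJ/mol): F 328, Al 42, I 295, Tl 19.
So from highest to lowest: F > I > Al > Tl.

F > I > Al > Tl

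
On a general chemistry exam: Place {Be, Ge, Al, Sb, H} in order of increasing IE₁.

Al < Ge < Sb < Be < H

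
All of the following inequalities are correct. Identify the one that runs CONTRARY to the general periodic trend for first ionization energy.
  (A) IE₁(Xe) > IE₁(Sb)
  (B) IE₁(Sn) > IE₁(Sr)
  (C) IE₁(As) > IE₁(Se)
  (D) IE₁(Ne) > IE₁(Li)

(C)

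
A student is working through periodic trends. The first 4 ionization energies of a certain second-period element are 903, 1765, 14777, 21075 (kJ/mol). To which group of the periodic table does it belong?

Look for the largest jump between consecutive ionization energies: IE3/IE2 ≈ 8.4, far larger than any earlier ratio.
That jump marks the point where a core electron is being removed. So the atom has 2 valence electrons.
A main-group element with 2 valence electrons is in group 2.

Group 2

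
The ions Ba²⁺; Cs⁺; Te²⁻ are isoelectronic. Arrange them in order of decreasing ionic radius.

Te²⁻, Cs⁺, Ba²⁺

All of these have 54 electrons, so size is governed by nuclear charge alone: the more protons, the stronger the pull on the same electron cloud, and the smaller the ion.
Nuclear charges: Ba²⁺ (Z=56), Cs⁺ (Z=55), Te²⁻ (Z=52).
Largest to smallest: Te²⁻ > Cs⁺ > Ba²⁺.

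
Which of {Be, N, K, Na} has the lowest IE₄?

K

The fourth ionization energy removes an electron from the +3 ion. For each element: Be³⁺ is already 1 electron into the core; N³⁺ still has 2 valence electrons; K³⁺ is already 2 electrons into the core; Na³⁺ is already 2 electrons into the core.
Usually core removal costs more than valence removal, but here the competition is close: a tightly held n=2 valence electron can cost more to remove than an n=3 core electron, so the actual values have to decide it.
Approximate IE_4 values (kJ/mol): Be 21007, N 7475, K 5877, Na 9543.
Overall IE_4 order: K < N < Na < Be.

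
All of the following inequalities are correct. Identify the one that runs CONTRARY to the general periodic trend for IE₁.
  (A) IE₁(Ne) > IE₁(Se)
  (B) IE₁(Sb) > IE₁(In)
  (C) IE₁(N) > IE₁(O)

(C)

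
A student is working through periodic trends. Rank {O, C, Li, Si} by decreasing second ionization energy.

Li, O, C, Si

The second ionization energy removes an electron from the +1 ion. For each element: O⁺ still has 5 valence electrons; C⁺ still has 3 valence electrons; Li⁺ is the bare [He] core; Si⁺ still has 3 valence electrons.
Pulling an electron out of a noble-gas core costs far more than removing a remaining valence electron, so Li sits at the high end of IE_2.
Valence configurations: O⁺ [He]2s²2p³, C⁺ [He]2s²2p¹, Si⁺ [Ne]3s²3p¹.
Approximate IE_2 values (kJ/mol): O 3388, C 2353, Li 7298, Si 1577.
Hence IE_2: Si < C < O < Li.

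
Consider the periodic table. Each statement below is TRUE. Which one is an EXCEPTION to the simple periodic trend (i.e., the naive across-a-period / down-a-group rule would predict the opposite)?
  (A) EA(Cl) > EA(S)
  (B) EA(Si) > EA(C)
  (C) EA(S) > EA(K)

The general trend: electron affinity increases across a period and decreases down a group.
(A) Cl (period 3, group 17) vs S (period 3, group 16): the stated order agrees with the simple trend.
(B) Si (period 3, group 14) vs C (period 2, group 14): the stated order contradicts the simple trend.
(C) S (period 3, group 16) vs K (period 4, group 1): the stated order agrees with the simple trend.
The exception is (B): Si's larger, more diffuse 3p orbitals accept an added electron slightly more readily than C's compact 2p.

(B)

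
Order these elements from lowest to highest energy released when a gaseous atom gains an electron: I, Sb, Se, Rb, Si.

Rb < Sb < Si < Se < I

EA tends to increase across a period and decrease down a group, though the pattern is less regular than for IE or radius.
Neither a single period nor a single group — weigh both effects.
Sb > Rb: Sb lies to the right of Rb in period 5, so the across-period effect alone puts Sb higher.
Si > Sb: the two effects oppose for this pair; the down-group effect wins (134 vs 103 kJ/mol).
Se > Si: period and group pull opposite ways; the across-period shift dominates (195 vs 134 kJ/mol).
I > Se: period and group pull opposite ways; the across-period shift dominates (295 vs 195 kJ/mol).
For reference (kJ/mol): Si 134, Se 195, Rb 47, Sb 103, I 295.
So from lowest to highest: Rb < Sb < Si < Se < I.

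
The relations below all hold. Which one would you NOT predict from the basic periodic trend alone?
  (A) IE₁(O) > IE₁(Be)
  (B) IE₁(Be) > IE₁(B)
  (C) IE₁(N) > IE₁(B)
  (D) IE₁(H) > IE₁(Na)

(B)

The general trend: first ionisation energy increases across a period and decreases down a group.
(A) O (period 2, group 16) vs Be (period 2, group 2): the stated order agrees with the simple trend.
(B) Be (period 2, group 2) vs B (period 2, group 13): the stated order contradicts the simple trend.
(C) N (period 2, group 15) vs B (period 2, group 13): the stated order agrees with the simple trend.
(D) H (period 1, group 1) vs Na (period 3, group 1): the stated order agrees with the simple trend.
The exception is (B): removing B's lone 2p electron is easier than breaking Be's filled 2s².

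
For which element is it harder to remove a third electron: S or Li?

Consider each +2 ion: S²⁺ still has 4 valence electrons; Li²⁺ is already 1 electron into the core.
Core electrons are held far more tightly than valence electrons, so Li tops the IE_3 order.
The numbers (kJ/mol): S 3357, Li 11815.
Putting it together, IE_3: S < Li.

Li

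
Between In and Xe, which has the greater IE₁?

Xe

In is in period 5, group 13; Xe is in period 5, group 18.
Removing the outermost electron gets harder across a period and easier down a group.
All lie in period 5, so first ionization energy increases left to right.
So Xe has the greater IE₁ (Xe > In).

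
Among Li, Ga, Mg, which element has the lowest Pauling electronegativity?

Li is in period 2, group 1; Mg is in period 3, group 2; Ga is in period 4, group 13.
Smaller atoms with higher effective nuclear charge are more electronegative.
These sit on a diagonal, where the across-period and down-group effects partly cancel.
Mg > Li: period and group pull opposite ways; the across-period shift dominates (1.31 vs 0.98).
Ga > Mg: period and group pull opposite ways; the across-period shift dominates (1.81 vs 1.31).
For reference (Pauling): Li 0.98, Mg 1.31, Ga 1.81.
The lowest Pauling electronegativity among these belongs to Li.

Li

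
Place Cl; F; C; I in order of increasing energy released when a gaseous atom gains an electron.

C is in period 2, group 14; F is in period 2, group 17; Cl is in period 3, group 17; I is in period 5, group 17.
EA tends to increase across a period and decrease down a group, though the pattern is less regular than for IE or radius.
Neither a single period nor a single group — weigh both effects.
I > C: period and group pull opposite ways; the across-period shift dominates (295 vs 122 kJ/mol).
F > I: F sits above I in group 17, so the down-group effect alone puts F higher.
Cl > F: this pair runs against the simple trend — see the exception note.
Note the exception: Cl has a higher electron affinity than F, contrary to the simple trend — F's small 2p subshell makes the incoming electron feel strong e⁻–e⁻ repulsion, so Cl actually releases more energy on gaining an electron.
Approximate values (kJ/mol): C 122, F 328, Cl 349, I 295.
So from lowest to highest: C < I < F < Cl.

C < I < F < Cl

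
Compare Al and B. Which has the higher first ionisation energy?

B

Across a period the outer electron is held more tightly (higher IE₁); down a group it sits in a higher shell, more shielded, and comes off more easily.
All are in group 13, so first ionization energy increases up the group.
So B has the higher first ionisation energy (B > Al).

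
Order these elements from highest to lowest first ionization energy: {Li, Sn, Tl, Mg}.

Li is in period 2, group 1; Mg is in period 3, group 2; Sn is in period 5, group 14; Tl is in period 6, group 13.
First ionization energy rises across a period (greater Z_eff holds electrons more tightly) and falls down a group (valence electrons are farther from the nucleus).
These span different periods and groups, so the two trends combine.
Tl > Li: the two effects oppose for this pair; the across-period effect wins (589 vs 520 kJ/mol).
Sn > Tl: both effects reinforce here, so Sn is clearly the higher of the two.
Mg > Sn: the two effects oppose for this pair; the down-group effect wins (738 vs 709 kJ/mol).
Tabulated first ionization energy (kJ/mol): Li 520, Mg 738, Sn 709, Tl 589.
So from highest to lowest: Mg > Sn > Tl > Li.

Mg > Sn > Tl > Li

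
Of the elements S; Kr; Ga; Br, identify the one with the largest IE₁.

S is in period 3, group 16; Ga is in period 4, group 13; Br is in period 4, group 17; Kr is in period 4, group 18.
First ionization energy rises across a period (greater Z_eff holds electrons more tightly) and falls down a group (valence electrons are farther from the nucleus).
Here both period and group differ, so the two effects have to be weighed against each other.
S > Ga: relative to Ga, both the across-period and down-group shifts push S's first ionization energy up.
Br > S: the two effects oppose for this pair; the across-period effect wins (1140 vs 1000 kJ/mol).
Kr > Br: Kr lies to the right of Br in period 4, so the across-period effect alone puts Kr higher.
For reference (kJ/mol): S 1000, Ga 579, Br 1140, Kr 1351.
The largest IE₁ among these belongs to Kr.

Kr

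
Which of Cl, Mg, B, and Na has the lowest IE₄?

After 3 electrons have been removed, what remains? Cl³⁺ still has 4 valence electrons; Mg³⁺ is already 1 electron into the core; B³⁺ is the bare [He] core; Na³⁺ is already 2 electrons into the core.
Pulling an electron out of a noble-gas core costs far more than removing a remaining valence electron, so Na, Mg and B sit at the high end of IE_4.
Approximate IE_4 values (kJ/mol): Cl 5159, Mg 10543, B 25026, Na 9543.
So the fourth ionization energies run Cl < Na < Mg < B.

Cl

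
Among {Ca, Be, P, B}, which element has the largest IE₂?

IE_2 is the cost of taking one more electron from the +1 cation: Ca⁺ still has 1 valence electron; Be⁺ still has 1 valence electron; P⁺ still has 4 valence electrons; B⁺ still has 2 valence electrons.
All are still removing valence electrons, so compare the +1 ions as you would atoms: IE_2 generally rises across a period (higher Z_eff) and falls down a group (larger shell), subject to the usual subshell exceptions.
Valence configurations: Ca⁺ [Ar]4s¹, Be⁺ [He]2s¹, P⁺ [Ne]3s²3p², B⁺ [He]2s².
Tabulated IE_2 (kJ/mol): Ca 1145, Be 1757, P 1907, B 2427.
Putting it together, IE_2: Ca < Be < P < B.

B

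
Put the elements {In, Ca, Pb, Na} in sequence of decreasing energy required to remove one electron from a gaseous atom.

Na is in period 3, group 1; Ca is in period 4, group 2; In is in period 5, group 13; Pb is in period 6, group 14.
IE₁ increases left→right with effective nuclear charge and decreases top→bottom as the valence shell moves farther out.
A diagonal step moves right (one effect) and down (the opposite effect) at once.
In > Na: the two effects oppose for this pair; the across-period effect wins (558 vs 496 kJ/mol).
Ca > In: the two effects oppose for this pair; the down-group effect wins (590 vs 558 kJ/mol).
Pb > Ca: the two effects oppose for this pair; the across-period effect wins (716 vs 590 kJ/mol).
Approximate values (kJ/mol): Na 496, Ca 590, In 558, Pb 716.
So from highest to lowest: Pb > Ca > In > Na.

Pb, Ca, In, Na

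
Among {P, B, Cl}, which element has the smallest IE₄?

P

IE_4 is the cost of taking one more electron from the +3 cation: P³⁺ still has 2 valence electrons; B³⁺ is the bare [He] core; Cl³⁺ still has 4 valence electrons.
Breaking into a closed-shell core is much more expensive than removing a leftover valence electron — B has the largest IE_4 here.
Valence configurations: P³⁺ [Ne]3s², Cl³⁺ [Ne]3s²3p².
Approximate IE_4 values (kJ/mol): P 4964, B 25026, Cl 5159.
Overall IE_4 order: P < Cl < B.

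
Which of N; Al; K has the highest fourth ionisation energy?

Al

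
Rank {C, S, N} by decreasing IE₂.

The second ionization energy removes an electron from the +1 ion. For each element: C⁺ still has 3 valence electrons; S⁺ still has 5 valence electrons; N⁺ still has 4 valence electrons.
All are still removing valence electrons, so compare the +1 ions as you would atoms: IE_2 generally rises across a period (higher Z_eff) and falls down a group (larger shell), subject to the usual subshell exceptions.
Valence configurations: C⁺ [He]2s²2p¹, S⁺ [Ne]3s²3p³, N⁺ [He]2s²2p².
Approximate IE_2 values (kJ/mol): C 2353, S 2252, N 2856.
So the second ionization energies run S < C < N.

N > C > S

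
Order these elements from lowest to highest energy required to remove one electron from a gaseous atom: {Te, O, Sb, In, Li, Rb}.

Rb, Li, In, Sb, Te, O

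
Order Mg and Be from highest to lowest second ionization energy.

Be > Mg

The second ionization energy removes an electron from the +1 ion. For each element: Mg⁺ still has 1 valence electron; Be⁺ still has 1 valence electron.
All are still removing valence electrons, so compare the +1 ions as you would atoms: IE_2 generally rises across a period (higher Z_eff) and falls down a group (larger shell), subject to the usual subshell exceptions.
Valence configurations: Mg⁺ [Ne]3s¹, Be⁺ [He]2s¹.
Approximate IE_2 values (kJ/mol): Mg 1451, Be 1757.
Overall IE_2 order: Mg < Be.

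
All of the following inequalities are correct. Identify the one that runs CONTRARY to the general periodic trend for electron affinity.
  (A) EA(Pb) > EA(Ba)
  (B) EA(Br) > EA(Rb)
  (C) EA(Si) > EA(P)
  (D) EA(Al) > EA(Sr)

The general trend: electron affinity increases across a period and decreases down a group.
(A) Pb (period 6, group 14) vs Ba (period 6, group 2): the stated order agrees with the simple trend.
(B) Br (period 4, group 17) vs Rb (period 5, group 1): the stated order agrees with the simple trend.
(C) Si (period 3, group 14) vs P (period 3, group 15): the stated order contradicts the simple trend.
(D) Al (period 3, group 13) vs Sr (period 5, group 2): the stated order agrees with the simple trend.
The exception is (C): adding an electron to P's half-filled 3p³ is unfavourable, so Si (3p²) has the more exothermic EA.

(C)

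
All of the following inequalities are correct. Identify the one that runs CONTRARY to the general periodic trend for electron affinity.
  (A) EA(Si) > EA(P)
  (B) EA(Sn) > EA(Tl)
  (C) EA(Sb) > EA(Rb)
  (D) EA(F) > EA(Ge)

The general trend: electron affinity increases across a period and decreases down a group.
(A) Si (period 3, group 14) vs P (period 3, group 15): the stated order contradicts the simple trend.
(B) Sn (period 5, group 14) vs Tl (period 6, group 13): the stated order agrees with the simple trend.
(C) Sb (period 5, group 15) vs Rb (period 5, group 1): the stated order agrees with the simple trend.
(D) F (period 2, group 17) vs Ge (period 4, group 14): the stated order agrees with the simple trend.
The exception is (A): adding an electron to P's half-filled 3p³ is unfavourable, so Si (3p²) has the more exothermic EA.

(A)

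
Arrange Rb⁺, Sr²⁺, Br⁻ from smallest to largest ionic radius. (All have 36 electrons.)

All of these have 36 electrons, so size is governed by nuclear charge alone: the more protons, the stronger the pull on the same electron cloud, and the smaller the ion.
Nuclear charges: Sr²⁺ (Z=38), Rb⁺ (Z=37), Br⁻ (Z=35).
Smallest to largest: Sr²⁺ < Rb⁺ < Br⁻.

Sr²⁺ < Rb⁺ < Br⁻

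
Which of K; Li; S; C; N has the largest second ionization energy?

Consider each +1 ion: K⁺ is the bare [Ar] core; Li⁺ is the bare [He] core; S⁺ still has 5 valence electrons; C⁺ still has 3 valence electrons; N⁺ still has 4 valence electrons.
Pulling an electron out of a noble-gas core costs far more than removing a remaining valence electron, so K and Li sit at the high end of IE_2.
Valence configurations: S⁺ [Ne]3s²3p³, C⁺ [He]2s²2p¹, N⁺ [He]2s²2p².
Approximate IE_2 values (kJ/mol): K 3052, Li 7298, S 2252, C 2353, N 2856.
So the second ionization energies run S < C < N < K < Li.

Li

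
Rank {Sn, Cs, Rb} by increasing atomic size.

Rb is in period 5, group 1; Sn is in period 5, group 14; Cs is in period 6, group 1.
Across a period the added protons contract the valence shell; down a group each new principal shell makes the atom larger.
These span different periods and groups, so the two trends combine.
Rb > Sn: Rb lies to the left of Sn in period 5, so the across-period effect alone puts Rb larger.
Cs > Rb: Cs sits below Rb in group 1, so the down-group effect alone puts Cs larger.
Tabulated atomic radius (pm): Rb 210, Sn 140, Cs 232.
So from smallest to largest: Sn < Rb < Cs.

Sn, Rb, Cs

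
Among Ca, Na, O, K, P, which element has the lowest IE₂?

Ca

IE_2 is the cost of taking one more electron from the +1 cation: Ca⁺ still has 1 valence electron; Na⁺ is the bare [Ne] core; O⁺ still has 5 valence electrons; K⁺ is the bare [Ar] core; P⁺ still has 4 valence electrons.
Usually core removal costs more than valence removal, but here the competition is close: a tightly held n=2 valence electron can cost more to remove than an n=3 core electron, so the actual values have to decide it.
Valence configurations: Ca⁺ [Ar]4s¹, O⁺ [He]2s²2p³, P⁺ [Ne]3s²3p².
Tabulated IE_2 (kJ/mol): Ca 1145, Na 4562, O 3388, K 3052, P 1907.
Hence IE_2: Ca < P < K < O < Na.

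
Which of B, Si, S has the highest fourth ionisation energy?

IE_4 is the cost of taking one more electron from the +3 cation: B³⁺ is the bare [He] core; Si³⁺ still has 1 valence electron; S³⁺ still has 3 valence electrons.
Pulling an electron out of a noble-gas core costs far more than removing a remaining valence electron, so B sits at the high end of IE_4.
Valence configurations: Si³⁺ [Ne]3s¹, S³⁺ [Ne]3s²3p¹.
Tabulated IE_4 (kJ/mol): B 25026, Si 4356, S 4556.
So the fourth ionization energies run Si < S < B.

B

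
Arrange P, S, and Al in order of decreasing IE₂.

S, P, Al

The second ionization energy removes an electron from the +1 ion. For each element: P⁺ still has 4 valence electrons; S⁺ still has 5 valence electrons; Al⁺ still has 2 valence electrons.
All are still removing valence electrons, so compare the +1 ions as you would atoms: IE_2 generally rises across a period (higher Z_eff) and falls down a group (larger shell), subject to the usual subshell exceptions.
Valence configurations: P⁺ [Ne]3s²3p², S⁺ [Ne]3s²3p³, Al⁺ [Ne]3s².
Approximate IE_2 values (kJ/mol): P 1907, S 2252, Al 1817.
Overall IE_2 order: Al < P < S.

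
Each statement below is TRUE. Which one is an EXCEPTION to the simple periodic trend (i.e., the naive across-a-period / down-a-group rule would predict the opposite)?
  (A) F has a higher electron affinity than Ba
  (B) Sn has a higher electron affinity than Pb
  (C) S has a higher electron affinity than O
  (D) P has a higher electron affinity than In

The general trend: electron affinity increases across a period and decreases down a group.
(A) F (period 2, group 17) vs Ba (period 6, group 2): the stated order agrees with the simple trend.
(B) Sn (period 5, group 14) vs Pb (period 6, group 14): the stated order agrees with the simple trend.
(C) S (period 3, group 16) vs O (period 2, group 16): the stated order contradicts the simple trend.
(D) P (period 3, group 15) vs In (period 5, group 13): the stated order agrees with the simple trend.
The exception is (C): the compact 2p subshell of O repels the added electron more than S's larger 3p does.

(C)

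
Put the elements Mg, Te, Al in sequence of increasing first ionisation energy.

Al < Mg < Te

Mg is in period 3, group 2; Al is in period 3, group 13; Te is in period 5, group 16.
IE₁ increases left→right with effective nuclear charge and decreases top→bottom as the valence shell moves farther out.
These span different periods and groups, so the two trends combine.
Mg > Al: this pair runs against the simple trend — see the exception note.
Te > Mg: period and group pull opposite ways; the across-period shift dominates (869 vs 738 kJ/mol).
Note the exception: Mg has a higher first ionization energy than Al, contrary to the simple trend — Al's single 3p electron is easier to remove than one from Mg's filled 3s².
Approximate values (kJ/mol): Mg 738, Al 578, Te 869.
So from lowest to highest: Al < Mg < Te.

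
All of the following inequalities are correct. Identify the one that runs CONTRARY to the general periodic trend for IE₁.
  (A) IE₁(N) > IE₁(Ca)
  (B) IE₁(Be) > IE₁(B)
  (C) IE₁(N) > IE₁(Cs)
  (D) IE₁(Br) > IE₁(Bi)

(B)

The general trend: IE₁ increases across a period and decreases down a group.
(A) N (period 2, group 15) vs Ca (period 4, group 2): the stated order agrees with the simple trend.
(B) Be (period 2, group 2) vs B (period 2, group 13): the stated order contradicts the simple trend.
(C) N (period 2, group 15) vs Cs (period 6, group 1): the stated order agrees with the simple trend.
(D) Br (period 4, group 17) vs Bi (period 6, group 15): the stated order agrees with the simple trend.
The exception is (B): removing B's lone 2p electron is easier than breaking Be's filled 2s².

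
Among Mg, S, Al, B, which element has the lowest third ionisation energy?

Al

Consider each +2 ion: Mg²⁺ is the bare [Ne] core; S²⁺ still has 4 valence electrons; Al²⁺ still has 1 valence electron; B²⁺ still has 1 valence electron.
Breaking into a closed-shell core is much more expensive than removing a leftover valence electron — Mg has the largest IE_3 here.
Valence configurations: S²⁺ [Ne]3s²3p², Al²⁺ [Ne]3s¹, B²⁺ [He]2s¹.
Approximate IE_3 values (kJ/mol): Mg 7733, S 3357, Al 2745, B 3660.
So the third ionization energies run Al < S < B < Mg.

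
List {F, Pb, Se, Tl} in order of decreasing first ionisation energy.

Removing the outermost electron gets harder across a period and easier down a group.
Neither a single period nor a single group — weigh both effects.
Pb > Tl: both are in period 6; the period trend gives Pb the larger value.
Se > Pb: relative to Pb, both the across-period and down-group shifts push Se's first ionization energy up.
F > Se: both effects reinforce here, so F is clearly the higher of the two.
Tabulated first ionization energy (kJ/mol): F 1681, Se 941, Tl 589, Pb 716.
So from highest to lowest: F > Se > Pb > Tl.

F > Se > Pb > Tl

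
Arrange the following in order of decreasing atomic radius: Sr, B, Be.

Sr > Be > B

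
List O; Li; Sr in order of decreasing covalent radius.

Li is in period 2, group 1; O is in period 2, group 16; Sr is in period 5, group 2.
Moving right in a period, electrons are added to the same shell under a stronger nuclear pull, so atoms get smaller; moving down, a new shell is opened and atoms get larger.
These span different periods and groups, so the two trends combine.
Li > O: Li lies to the left of O in period 2, so the across-period effect alone puts Li larger.
Sr > Li: period and group pull opposite ways; the down-group shift dominates (185 vs 133 pm).
For reference (pm): Li 133, O 63, Sr 185.
So from largest to smallest: Sr > Li > O.

Sr > Li > O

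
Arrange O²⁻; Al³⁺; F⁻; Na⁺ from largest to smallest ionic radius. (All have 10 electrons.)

O²⁻ > F⁻ > Na⁺ > Al³⁺

All of these have 10 electrons, so size is governed by nuclear charge alone: the more protons, the stronger the pull on the same electron cloud, and the smaller the ion.
Nuclear charges: Al³⁺ (Z=13), Na⁺ (Z=11), F⁻ (Z=9), O²⁻ (Z=8).
Largest to smallest: O²⁻ > F⁻ > Na⁺ > Al³⁺.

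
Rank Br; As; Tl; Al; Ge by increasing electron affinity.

EA tends to increase across a period and decrease down a group, though the pattern is less regular than for IE or radius.
Neither a single period nor a single group — weigh both effects.
Al > Tl: they share group 13; the group trend gives Al the larger value.
As > Al: period and group pull opposite ways; the across-period shift dominates (78 vs 42 kJ/mol).
Ge > As: this pair runs against the simple trend — see the exception note.
Br > Ge: both are in period 4; the period trend gives Br the larger value.
Note the exception: Ge has a higher electron affinity than As, contrary to the simple trend — adding an electron to As's half-filled 4p³ is unfavourable, so Ge (4p²) has the more exothermic EA.
Tabulated electron affinity (kJ/mol): Al 42, Ge 119, As 78, Br 325, Tl 19.
So from lowest to highest: Tl < Al < As < Ge < Br.

Tl < Al < As < Ge < Br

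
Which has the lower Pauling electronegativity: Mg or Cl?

Mg is in period 3, group 2; Cl is in period 3, group 17.
Electronegativity increases across a period and decreases down a group, tracking effective nuclear charge and atomic size.
All lie in period 3, so electronegativity increases left to right.
So Mg has the lower Pauling electronegativity (Mg < Cl).

Mg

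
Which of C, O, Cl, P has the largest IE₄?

O

IE_4 is the cost of taking one more electron from the +3 cation: C³⁺ still has 1 valence electron; O³⁺ still has 3 valence electrons; Cl³⁺ still has 4 valence electrons; P³⁺ still has 2 valence electrons.
All are still removing valence electrons, so compare the +3 ions as you would atoms: IE_4 generally rises across a period (higher Z_eff) and falls down a group (larger shell), subject to the usual subshell exceptions.
Valence configurations: C³⁺ [He]2s¹, O³⁺ [He]2s²2p¹, Cl³⁺ [Ne]3s²3p², P³⁺ [Ne]3s².
The numbers (kJ/mol): C 6223, O 7469, Cl 5159, P 4964.
Hence IE_4: P < Cl < C < O.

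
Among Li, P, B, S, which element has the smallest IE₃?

IE_3 is the cost of taking one more electron from the +2 cation: Li²⁺ is already 1 electron into the core; P²⁺ still has 3 valence electrons; B²⁺ still has 1 valence electron; S²⁺ still has 4 valence electrons.
Core electrons are held far more tightly than valence electrons, so Li tops the IE_3 order.
Valence configurations: P²⁺ [Ne]3s²3p¹, B²⁺ [He]2s¹, S²⁺ [Ne]3s²3p².
The numbers (kJ/mol): Li 11815, P 2914, B 3660, S 3357.
So the third ionization energies run P < S < B < Li.

P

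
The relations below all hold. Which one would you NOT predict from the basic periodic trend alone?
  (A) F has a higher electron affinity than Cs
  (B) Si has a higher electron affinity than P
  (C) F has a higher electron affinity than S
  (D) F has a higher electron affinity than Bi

(B)

The general trend: electron affinity increases across a period and decreases down a group.
(A) F (period 2, group 17) vs Cs (period 6, group 1): the stated order agrees with the simple trend.
(B) Si (period 3, group 14) vs P (period 3, group 15): the stated order contradicts the simple trend.
(C) F (period 2, group 17) vs S (period 3, group 16): the stated order agrees with the simple trend.
(D) F (period 2, group 17) vs Bi (period 6, group 15): the stated order agrees with the simple trend.
The exception is (B): adding an electron to P's half-filled 3p³ is unfavourable, so Si (3p²) has the more exothermic EA.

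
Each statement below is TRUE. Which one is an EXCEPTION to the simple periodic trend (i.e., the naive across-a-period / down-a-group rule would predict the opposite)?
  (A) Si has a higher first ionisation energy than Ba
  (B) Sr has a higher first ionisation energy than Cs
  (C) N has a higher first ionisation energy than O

(C)

The general trend: first ionisation energy increases across a period and decreases down a group.
(A) Si (period 3, group 14) vs Ba (period 6, group 2): the stated order agrees with the simple trend.
(B) Sr (period 5, group 2) vs Cs (period 6, group 1): the stated order agrees with the simple trend.
(C) N (period 2, group 15) vs O (period 2, group 16): the stated order contradicts the simple trend.
The exception is (C): pairing an electron in O's 2p⁴ costs repulsion energy, so O ionizes more easily than half-filled N (2p³).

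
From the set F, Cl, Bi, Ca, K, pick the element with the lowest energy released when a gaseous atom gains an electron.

Ca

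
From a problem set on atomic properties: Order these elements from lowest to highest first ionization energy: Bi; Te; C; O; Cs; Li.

Cs < Li < Bi < Te < C < O

Li is in period 2, group 1; C is in period 2, group 14; O is in period 2, group 16; Te is in period 5, group 16; Cs is in period 6, group 1; Bi is in period 6, group 15.
First ionization energy rises across a period (greater Z_eff holds electrons more tightly) and falls down a group (valence electrons are farther from the nucleus).
These span different periods and groups, so the two trends combine.
Li > Cs: Li sits above Cs in group 1, so the down-group effect alone puts Li higher.
Bi > Li: period and group pull opposite ways; the across-period shift dominates (703 vs 520 kJ/mol).
Te > Bi: relative to Bi, both the across-period and down-group shifts push Te's first ionization energy up.
C > Te: period and group pull opposite ways; the down-group shift dominates (1086 vs 869 kJ/mol).
O > C: O lies to the right of C in period 2, so the across-period effect alone puts O higher.
Tabulated first ionization energy (kJ/mol): Li 520, C 1086, O 1314, Te 869, Cs 376, Bi 703.
So from lowest to highest: Cs < Li < Bi < Te < C < O.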